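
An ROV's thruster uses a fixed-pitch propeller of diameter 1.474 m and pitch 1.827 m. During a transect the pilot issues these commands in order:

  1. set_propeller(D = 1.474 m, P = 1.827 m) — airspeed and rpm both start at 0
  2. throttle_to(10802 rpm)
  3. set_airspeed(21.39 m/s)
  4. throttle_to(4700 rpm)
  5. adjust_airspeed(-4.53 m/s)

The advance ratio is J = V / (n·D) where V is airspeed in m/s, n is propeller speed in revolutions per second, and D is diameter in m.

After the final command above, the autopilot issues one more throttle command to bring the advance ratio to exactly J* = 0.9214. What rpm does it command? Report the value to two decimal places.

set_propeller: D = 1.474 m, P = 1.827 m (p = P/D = 1.239484); state ← (V=0, rpm=0)
throttle_to(10802): rpm ← 10802
set_airspeed(21.39): V ← 21.39 m/s
throttle_to(4700): rpm ← 4700
adjust_airspeed(-4.53): V ← 21.39 -4.53 = 16.86 m/s
final state: V = 16.86 m/s, rpm = 4700 → n = rpm/60 = 78.333333 rev/s
target J* = 0.9214; solve J* = V/(n·D) for n: n = V/(J*·D) = 16.86/(0.9214 × 1.474) = 12.414004 rev/s
rpm = 60·n = 744.840236

rpm = 744.84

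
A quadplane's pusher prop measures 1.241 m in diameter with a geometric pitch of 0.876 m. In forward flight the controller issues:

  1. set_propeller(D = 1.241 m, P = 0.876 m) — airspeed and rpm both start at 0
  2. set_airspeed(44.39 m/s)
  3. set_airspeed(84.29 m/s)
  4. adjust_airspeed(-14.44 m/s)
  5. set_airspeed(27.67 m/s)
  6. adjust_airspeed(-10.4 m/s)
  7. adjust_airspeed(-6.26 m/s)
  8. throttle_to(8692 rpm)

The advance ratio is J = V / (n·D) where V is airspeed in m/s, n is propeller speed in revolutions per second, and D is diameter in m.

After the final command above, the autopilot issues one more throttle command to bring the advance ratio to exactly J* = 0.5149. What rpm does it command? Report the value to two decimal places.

set_propeller: D = 1.241 m, P = 0.876 m (p = P/D = 0.705882); state ← (V=0, rpm=0)
set_airspeed(44.39): V ← 44.39 m/s
set_airspeed(84.29): V ← 84.29 m/s
adjust_airspeed(-14.44): V ← 84.29 -14.44 = 69.85 m/s
set_airspeed(27.67): V ← 27.67 m/s
adjust_airspeed(-10.4): V ← 27.67 -10.4 = 17.27 m/s
adjust_airspeed(-6.26): V ← 17.27 -6.26 = 11.01 m/s
throttle_to(8692): rpm ← 8692
final state: V = 11.01 m/s, rpm = 8692 → n = rpm/60 = 144.866667 rev/s
target J* = 0.5149; solve J* = V/(n·D) for n: n = V/(J*·D) = 11.01/(0.5149 × 1.241) = 17.230292 rev/s
rpm = 60·n = 1033.817539

rpm = 1033.82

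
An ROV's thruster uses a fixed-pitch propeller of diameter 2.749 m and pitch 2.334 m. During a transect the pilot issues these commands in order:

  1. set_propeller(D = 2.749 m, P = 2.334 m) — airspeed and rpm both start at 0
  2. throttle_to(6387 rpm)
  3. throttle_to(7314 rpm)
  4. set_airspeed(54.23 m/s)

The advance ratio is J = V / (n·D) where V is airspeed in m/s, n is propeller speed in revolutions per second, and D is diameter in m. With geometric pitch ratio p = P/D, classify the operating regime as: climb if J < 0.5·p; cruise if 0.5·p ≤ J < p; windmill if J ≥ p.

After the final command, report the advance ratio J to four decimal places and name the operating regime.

set_propeller: D = 2.749 m, P = 2.334 m (p = P/D = 0.849036); state ← (V=0, rpm=0)
throttle_to(6387): rpm ← 6387
throttle_to(7314): rpm ← 7314
set_airspeed(54.23): V ← 54.23 m/s
final state: V = 54.23 m/s, rpm = 7314 → n = rpm/60 = 121.900000 rev/s
J = V / (n·D) = 54.23 / (121.900000 × 2.749) = 0.161831
regime bands: climb J<0.4245 | cruise [0.4245, 0.8490) | windmill J≥0.8490
J = 0.1618 → climb

J = 0.1618, regime = climb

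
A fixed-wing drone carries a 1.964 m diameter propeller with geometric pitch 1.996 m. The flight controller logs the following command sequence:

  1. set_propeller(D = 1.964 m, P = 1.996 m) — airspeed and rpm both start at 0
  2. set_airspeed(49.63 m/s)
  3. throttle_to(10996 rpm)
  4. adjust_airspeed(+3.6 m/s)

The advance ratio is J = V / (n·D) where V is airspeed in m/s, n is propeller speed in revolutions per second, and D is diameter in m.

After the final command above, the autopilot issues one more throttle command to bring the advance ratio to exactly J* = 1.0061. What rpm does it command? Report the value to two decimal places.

set_propeller: D = 1.964 m, P = 1.996 m (p = P/D = 1.016293); state ← (V=0, rpm=0)
set_airspeed(49.63): V ← 49.63 m/s
throttle_to(10996): rpm ← 10996
adjust_airspeed(+3.6): V ← 49.63 +3.6 = 53.23 m/s
final state: V = 53.23 m/s, rpm = 10996 → n = rpm/60 = 183.266667 rev/s
target J* = 1.0061; solve J* = V/(n·D) for n: n = V/(J*·D) = 53.23/(1.0061 × 1.964) = 26.938526 rev/s
rpm = 60·n = 1616.311579

rpm = 1616.31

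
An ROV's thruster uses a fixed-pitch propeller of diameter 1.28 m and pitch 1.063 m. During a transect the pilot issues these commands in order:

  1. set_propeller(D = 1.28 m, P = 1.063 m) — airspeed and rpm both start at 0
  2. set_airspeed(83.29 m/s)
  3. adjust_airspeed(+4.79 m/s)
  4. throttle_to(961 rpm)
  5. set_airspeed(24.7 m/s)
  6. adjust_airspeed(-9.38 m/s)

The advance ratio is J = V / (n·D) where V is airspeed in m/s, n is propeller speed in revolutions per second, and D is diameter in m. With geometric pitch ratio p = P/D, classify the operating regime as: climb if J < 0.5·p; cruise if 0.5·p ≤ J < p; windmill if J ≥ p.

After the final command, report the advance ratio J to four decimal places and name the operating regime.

set_propeller: D = 1.28 m, P = 1.063 m (p = P/D = 0.830469); state ← (V=0, rpm=0)
set_airspeed(83.29): V ← 83.29 m/s
adjust_airspeed(+4.79): V ← 83.29 +4.79 = 88.08 m/s
throttle_to(961): rpm ← 961
set_airspeed(24.7): V ← 24.7 m/s
adjust_airspeed(-9.38): V ← 24.7 -9.38 = 15.32 m/s
final state: V = 15.32 m/s, rpm = 961 → n = rpm/60 = 16.016667 rev/s
J = V / (n·D) = 15.32 / (16.016667 × 1.28) = 0.747268
regime bands: climb J<0.4152 | cruise [0.4152, 0.8305) | windmill J≥0.8305
J = 0.7473 → cruise

J = 0.7473, regime = cruise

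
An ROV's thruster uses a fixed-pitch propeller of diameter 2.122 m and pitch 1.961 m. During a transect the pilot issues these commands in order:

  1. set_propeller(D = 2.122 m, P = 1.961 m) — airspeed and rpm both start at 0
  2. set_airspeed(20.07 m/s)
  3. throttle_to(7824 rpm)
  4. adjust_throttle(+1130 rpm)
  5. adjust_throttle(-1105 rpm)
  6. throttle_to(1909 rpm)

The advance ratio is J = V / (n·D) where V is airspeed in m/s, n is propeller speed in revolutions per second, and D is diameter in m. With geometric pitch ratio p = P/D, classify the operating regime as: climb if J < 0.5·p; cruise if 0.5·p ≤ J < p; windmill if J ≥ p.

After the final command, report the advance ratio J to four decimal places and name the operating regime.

J = 0.2973, regime = climb

set_propeller: D = 2.122 m, P = 1.961 m (p = P/D = 0.924128); state ← (V=0, rpm=0)
set_airspeed(20.07): V ← 20.07 m/s
throttle_to(7824): rpm ← 7824
adjust_throttle(+1130): rpm ← 7824 +1130 = 8954
adjust_throttle(-1105): rpm ← 8954 -1105 = 7849
throttle_to(1909): rpm ← 1909
final state: V = 20.07 m/s, rpm = 1909 → n = rpm/60 = 31.816667 rev/s
J = V / (n·D) = 20.07 / (31.816667 × 2.122) = 0.297267
regime bands: climb J<0.4621 | cruise [0.4621, 0.9241) | windmill J≥0.9241
J = 0.2973 → climb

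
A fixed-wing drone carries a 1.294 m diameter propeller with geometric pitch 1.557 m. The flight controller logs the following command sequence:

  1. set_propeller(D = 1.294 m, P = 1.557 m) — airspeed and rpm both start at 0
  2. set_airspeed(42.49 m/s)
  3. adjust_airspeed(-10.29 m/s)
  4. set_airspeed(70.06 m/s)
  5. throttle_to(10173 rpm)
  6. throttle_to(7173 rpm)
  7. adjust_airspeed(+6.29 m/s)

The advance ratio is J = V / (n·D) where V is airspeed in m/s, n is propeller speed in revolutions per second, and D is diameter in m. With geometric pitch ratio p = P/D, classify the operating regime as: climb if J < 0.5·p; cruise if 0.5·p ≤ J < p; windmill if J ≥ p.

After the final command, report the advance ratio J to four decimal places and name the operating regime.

set_propeller: D = 1.294 m, P = 1.557 m (p = P/D = 1.203246); state ← (V=0, rpm=0)
set_airspeed(42.49): V ← 42.49 m/s
adjust_airspeed(-10.29): V ← 42.49 -10.29 = 32.2 m/s
set_airspeed(70.06): V ← 70.06 m/s
throttle_to(10173): rpm ← 10173
throttle_to(7173): rpm ← 7173
adjust_airspeed(+6.29): V ← 70.06 +6.29 = 76.35 m/s
final state: V = 76.35 m/s, rpm = 7173 → n = rpm/60 = 119.550000 rev/s
J = V / (n·D) = 76.35 / (119.550000 × 1.294) = 0.493543
regime bands: climb J<0.6016 | cruise [0.6016, 1.2032) | windmill J≥1.2032
J = 0.4935 → climb

J = 0.4935, regime = climb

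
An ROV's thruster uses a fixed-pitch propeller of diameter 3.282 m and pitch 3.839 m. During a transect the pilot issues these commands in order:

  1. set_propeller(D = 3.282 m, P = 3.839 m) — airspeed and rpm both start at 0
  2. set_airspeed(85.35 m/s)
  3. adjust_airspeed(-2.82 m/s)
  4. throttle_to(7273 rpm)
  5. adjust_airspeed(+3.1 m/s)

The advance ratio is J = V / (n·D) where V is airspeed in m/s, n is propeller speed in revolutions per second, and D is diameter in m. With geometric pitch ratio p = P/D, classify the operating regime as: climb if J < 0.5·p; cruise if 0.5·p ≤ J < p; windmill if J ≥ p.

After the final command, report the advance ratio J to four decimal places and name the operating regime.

J = 0.2152, regime = climb

set_propeller: D = 3.282 m, P = 3.839 m (p = P/D = 1.169714); state ← (V=0, rpm=0)
set_airspeed(85.35): V ← 85.35 m/s
adjust_airspeed(-2.82): V ← 85.35 -2.82 = 82.53 m/s
throttle_to(7273): rpm ← 7273
adjust_airspeed(+3.1): V ← 82.53 +3.1 = 85.63 m/s
final state: V = 85.63 m/s, rpm = 7273 → n = rpm/60 = 121.216667 rev/s
J = V / (n·D) = 85.63 / (121.216667 × 3.282) = 0.215241
regime bands: climb J<0.5849 | cruise [0.5849, 1.1697) | windmill J≥1.1697
J = 0.2152 → climb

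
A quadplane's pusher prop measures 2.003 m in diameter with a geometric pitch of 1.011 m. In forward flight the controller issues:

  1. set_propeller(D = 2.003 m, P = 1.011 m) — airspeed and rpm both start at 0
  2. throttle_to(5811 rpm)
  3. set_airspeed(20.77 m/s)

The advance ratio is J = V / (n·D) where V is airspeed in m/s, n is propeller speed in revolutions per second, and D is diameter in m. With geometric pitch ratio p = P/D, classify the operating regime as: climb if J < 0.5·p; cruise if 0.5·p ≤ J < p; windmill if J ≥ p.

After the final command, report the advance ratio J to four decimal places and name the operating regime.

J = 0.1071, regime = climb

set_propeller: D = 2.003 m, P = 1.011 m (p = P/D = 0.504743); state ← (V=0, rpm=0)
throttle_to(5811): rpm ← 5811
set_airspeed(20.77): V ← 20.77 m/s
final state: V = 20.77 m/s, rpm = 5811 → n = rpm/60 = 96.850000 rev/s
J = V / (n·D) = 20.77 / (96.850000 × 2.003) = 0.107067
regime bands: climb J<0.2524 | cruise [0.2524, 0.5047) | windmill J≥0.5047
J = 0.1071 → climb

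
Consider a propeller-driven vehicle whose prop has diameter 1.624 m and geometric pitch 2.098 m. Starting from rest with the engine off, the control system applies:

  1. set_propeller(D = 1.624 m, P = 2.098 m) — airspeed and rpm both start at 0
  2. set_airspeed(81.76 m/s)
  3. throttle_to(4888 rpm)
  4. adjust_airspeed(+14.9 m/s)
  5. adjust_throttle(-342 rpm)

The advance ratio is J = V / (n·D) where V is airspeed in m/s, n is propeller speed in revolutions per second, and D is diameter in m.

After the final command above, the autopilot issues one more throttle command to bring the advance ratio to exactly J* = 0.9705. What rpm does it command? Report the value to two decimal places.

rpm = 3679.73

set_propeller: D = 1.624 m, P = 2.098 m (p = P/D = 1.291872); state ← (V=0, rpm=0)
set_airspeed(81.76): V ← 81.76 m/s
throttle_to(4888): rpm ← 4888
adjust_airspeed(+14.9): V ← 81.76 +14.9 = 96.66 m/s
adjust_throttle(-342): rpm ← 4888 -342 = 4546
final state: V = 96.66 m/s, rpm = 4546 → n = rpm/60 = 75.766667 rev/s
target J* = 0.9705; solve J* = V/(n·D) for n: n = V/(J*·D) = 96.66/(0.9705 × 1.624) = 61.328907 rev/s
rpm = 60·n = 3679.734432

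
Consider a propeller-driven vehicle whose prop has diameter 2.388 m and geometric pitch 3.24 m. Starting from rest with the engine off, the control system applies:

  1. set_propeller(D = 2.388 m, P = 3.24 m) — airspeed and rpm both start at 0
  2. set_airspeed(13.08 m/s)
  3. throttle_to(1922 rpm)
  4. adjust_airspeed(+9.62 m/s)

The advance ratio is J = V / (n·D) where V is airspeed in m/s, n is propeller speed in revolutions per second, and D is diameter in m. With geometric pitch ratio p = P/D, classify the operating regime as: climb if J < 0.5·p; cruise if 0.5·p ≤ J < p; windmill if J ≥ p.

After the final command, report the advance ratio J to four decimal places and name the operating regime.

set_propeller: D = 2.388 m, P = 3.24 m (p = P/D = 1.356784); state ← (V=0, rpm=0)
set_airspeed(13.08): V ← 13.08 m/s
throttle_to(1922): rpm ← 1922
adjust_airspeed(+9.62): V ← 13.08 +9.62 = 22.7 m/s
final state: V = 22.7 m/s, rpm = 1922 → n = rpm/60 = 32.033333 rev/s
J = V / (n·D) = 22.7 / (32.033333 × 2.388) = 0.296749
regime bands: climb J<0.6784 | cruise [0.6784, 1.3568) | windmill J≥1.3568
J = 0.2967 → climb

J = 0.2967, regime = climb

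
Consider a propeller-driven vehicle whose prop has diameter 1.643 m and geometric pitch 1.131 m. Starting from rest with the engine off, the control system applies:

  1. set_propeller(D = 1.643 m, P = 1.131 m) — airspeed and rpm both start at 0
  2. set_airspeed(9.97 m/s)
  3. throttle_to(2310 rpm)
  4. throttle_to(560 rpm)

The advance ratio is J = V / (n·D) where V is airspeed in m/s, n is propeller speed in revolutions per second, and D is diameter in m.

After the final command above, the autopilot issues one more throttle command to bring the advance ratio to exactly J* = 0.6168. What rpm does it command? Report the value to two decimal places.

rpm = 590.29

set_propeller: D = 1.643 m, P = 1.131 m (p = P/D = 0.688375); state ← (V=0, rpm=0)
set_airspeed(9.97): V ← 9.97 m/s
throttle_to(2310): rpm ← 2310
throttle_to(560): rpm ← 560
final state: V = 9.97 m/s, rpm = 560 → n = rpm/60 = 9.333333 rev/s
target J* = 0.6168; solve J* = V/(n·D) for n: n = V/(J*·D) = 9.97/(0.6168 × 1.643) = 9.838145 rev/s
rpm = 60·n = 590.288715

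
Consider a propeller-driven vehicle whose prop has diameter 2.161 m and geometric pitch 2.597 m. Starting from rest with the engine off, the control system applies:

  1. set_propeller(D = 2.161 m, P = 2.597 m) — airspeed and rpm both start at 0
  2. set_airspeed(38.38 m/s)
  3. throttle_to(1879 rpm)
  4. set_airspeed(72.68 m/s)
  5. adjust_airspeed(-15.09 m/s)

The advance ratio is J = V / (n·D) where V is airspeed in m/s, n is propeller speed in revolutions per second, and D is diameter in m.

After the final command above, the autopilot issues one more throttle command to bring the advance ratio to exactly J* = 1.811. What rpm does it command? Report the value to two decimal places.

set_propeller: D = 2.161 m, P = 2.597 m (p = P/D = 1.201758); state ← (V=0, rpm=0)
set_airspeed(38.38): V ← 38.38 m/s
throttle_to(1879): rpm ← 1879
set_airspeed(72.68): V ← 72.68 m/s
adjust_airspeed(-15.09): V ← 72.68 -15.09 = 57.59 m/s
final state: V = 57.59 m/s, rpm = 1879 → n = rpm/60 = 31.316667 rev/s
target J* = 1.811; solve J* = V/(n·D) for n: n = V/(J*·D) = 57.59/(1.811 × 2.161) = 14.715461 rev/s
rpm = 60·n = 882.927638

rpm = 882.93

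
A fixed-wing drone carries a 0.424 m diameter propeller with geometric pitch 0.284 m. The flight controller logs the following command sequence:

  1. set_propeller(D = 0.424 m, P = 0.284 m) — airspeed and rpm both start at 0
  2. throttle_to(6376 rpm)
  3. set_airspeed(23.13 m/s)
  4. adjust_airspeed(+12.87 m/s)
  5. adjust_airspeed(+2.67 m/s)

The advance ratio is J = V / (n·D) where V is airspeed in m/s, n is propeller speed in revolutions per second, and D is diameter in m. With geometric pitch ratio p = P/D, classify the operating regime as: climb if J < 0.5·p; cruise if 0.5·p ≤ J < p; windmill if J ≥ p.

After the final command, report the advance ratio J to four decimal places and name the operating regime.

set_propeller: D = 0.424 m, P = 0.284 m (p = P/D = 0.669811); state ← (V=0, rpm=0)
throttle_to(6376): rpm ← 6376
set_airspeed(23.13): V ← 23.13 m/s
adjust_airspeed(+12.87): V ← 23.13 +12.87 = 36 m/s
adjust_airspeed(+2.67): V ← 36 +2.67 = 38.67 m/s
final state: V = 38.67 m/s, rpm = 6376 → n = rpm/60 = 106.266667 rev/s
J = V / (n·D) = 38.67 / (106.266667 × 0.424) = 0.858245
regime bands: climb J<0.3349 | cruise [0.3349, 0.6698) | windmill J≥0.6698
J = 0.8582 → windmill

J = 0.8582, regime = windmill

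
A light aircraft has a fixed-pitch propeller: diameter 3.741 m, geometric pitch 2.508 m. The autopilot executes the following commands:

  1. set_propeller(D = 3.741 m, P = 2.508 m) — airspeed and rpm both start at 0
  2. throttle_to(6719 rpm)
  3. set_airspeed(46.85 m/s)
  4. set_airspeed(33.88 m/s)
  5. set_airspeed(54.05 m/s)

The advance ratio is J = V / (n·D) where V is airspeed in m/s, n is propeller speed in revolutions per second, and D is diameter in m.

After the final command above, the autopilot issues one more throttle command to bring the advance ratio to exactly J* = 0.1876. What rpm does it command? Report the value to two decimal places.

set_propeller: D = 3.741 m, P = 2.508 m (p = P/D = 0.670409); state ← (V=0, rpm=0)
throttle_to(6719): rpm ← 6719
set_airspeed(46.85): V ← 46.85 m/s
set_airspeed(33.88): V ← 33.88 m/s
set_airspeed(54.05): V ← 54.05 m/s
final state: V = 54.05 m/s, rpm = 6719 → n = rpm/60 = 111.983333 rev/s
target J* = 0.1876; solve J* = V/(n·D) for n: n = V/(J*·D) = 54.05/(0.1876 × 3.741) = 77.014971 rev/s
rpm = 60·n = 4620.898258

rpm = 4620.90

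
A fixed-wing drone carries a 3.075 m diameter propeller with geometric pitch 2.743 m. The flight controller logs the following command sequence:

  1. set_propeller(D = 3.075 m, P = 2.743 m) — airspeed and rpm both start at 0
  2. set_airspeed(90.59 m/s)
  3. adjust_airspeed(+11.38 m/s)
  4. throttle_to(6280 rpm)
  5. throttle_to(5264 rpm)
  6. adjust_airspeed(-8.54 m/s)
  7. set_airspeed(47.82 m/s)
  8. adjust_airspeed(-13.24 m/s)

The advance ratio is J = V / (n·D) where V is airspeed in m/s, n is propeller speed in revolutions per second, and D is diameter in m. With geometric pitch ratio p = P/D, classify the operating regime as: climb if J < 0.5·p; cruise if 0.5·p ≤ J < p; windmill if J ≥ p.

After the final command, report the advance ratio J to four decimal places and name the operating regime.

set_propeller: D = 3.075 m, P = 2.743 m (p = P/D = 0.892033); state ← (V=0, rpm=0)
set_airspeed(90.59): V ← 90.59 m/s
adjust_airspeed(+11.38): V ← 90.59 +11.38 = 101.97 m/s
throttle_to(6280): rpm ← 6280
throttle_to(5264): rpm ← 5264
adjust_airspeed(-8.54): V ← 101.97 -8.54 = 93.43 m/s
set_airspeed(47.82): V ← 47.82 m/s
adjust_airspeed(-13.24): V ← 47.82 -13.24 = 34.58 m/s
final state: V = 34.58 m/s, rpm = 5264 → n = rpm/60 = 87.733333 rev/s
J = V / (n·D) = 34.58 / (87.733333 × 3.075) = 0.128179
regime bands: climb J<0.4460 | cruise [0.4460, 0.8920) | windmill J≥0.8920
J = 0.1282 → climb

J = 0.1282, regime = climb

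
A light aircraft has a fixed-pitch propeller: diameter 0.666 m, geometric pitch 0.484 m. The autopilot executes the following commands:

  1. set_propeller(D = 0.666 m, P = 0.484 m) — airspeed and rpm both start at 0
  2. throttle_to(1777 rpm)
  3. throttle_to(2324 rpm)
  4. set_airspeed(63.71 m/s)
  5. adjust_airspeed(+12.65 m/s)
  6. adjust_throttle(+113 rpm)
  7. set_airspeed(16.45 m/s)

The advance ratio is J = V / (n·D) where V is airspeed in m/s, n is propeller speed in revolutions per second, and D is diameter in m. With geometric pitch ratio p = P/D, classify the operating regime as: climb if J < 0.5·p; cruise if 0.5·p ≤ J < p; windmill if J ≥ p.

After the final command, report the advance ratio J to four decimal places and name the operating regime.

set_propeller: D = 0.666 m, P = 0.484 m (p = P/D = 0.726727); state ← (V=0, rpm=0)
throttle_to(1777): rpm ← 1777
throttle_to(2324): rpm ← 2324
set_airspeed(63.71): V ← 63.71 m/s
adjust_airspeed(+12.65): V ← 63.71 +12.65 = 76.36 m/s
adjust_throttle(+113): rpm ← 2324 +113 = 2437
set_airspeed(16.45): V ← 16.45 m/s
final state: V = 16.45 m/s, rpm = 2437 → n = rpm/60 = 40.616667 rev/s
J = V / (n·D) = 16.45 / (40.616667 × 0.666) = 0.608117
regime bands: climb J<0.3634 | cruise [0.3634, 0.7267) | windmill J≥0.7267
J = 0.6081 → cruise

J = 0.6081, regime = cruise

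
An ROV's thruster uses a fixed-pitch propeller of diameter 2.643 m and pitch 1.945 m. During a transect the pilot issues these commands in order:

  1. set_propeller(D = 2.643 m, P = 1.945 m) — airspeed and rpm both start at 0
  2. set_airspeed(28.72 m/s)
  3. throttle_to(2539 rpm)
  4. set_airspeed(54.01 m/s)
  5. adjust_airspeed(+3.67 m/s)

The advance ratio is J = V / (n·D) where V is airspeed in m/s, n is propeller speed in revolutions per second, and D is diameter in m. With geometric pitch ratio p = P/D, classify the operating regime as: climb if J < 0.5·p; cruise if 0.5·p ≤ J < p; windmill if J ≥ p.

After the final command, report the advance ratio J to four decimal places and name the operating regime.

set_propeller: D = 2.643 m, P = 1.945 m (p = P/D = 0.735906); state ← (V=0, rpm=0)
set_airspeed(28.72): V ← 28.72 m/s
throttle_to(2539): rpm ← 2539
set_airspeed(54.01): V ← 54.01 m/s
adjust_airspeed(+3.67): V ← 54.01 +3.67 = 57.68 m/s
final state: V = 57.68 m/s, rpm = 2539 → n = rpm/60 = 42.316667 rev/s
J = V / (n·D) = 57.68 / (42.316667 × 2.643) = 0.515723
regime bands: climb J<0.3680 | cruise [0.3680, 0.7359) | windmill J≥0.7359
J = 0.5157 → cruise

J = 0.5157, regime = cruise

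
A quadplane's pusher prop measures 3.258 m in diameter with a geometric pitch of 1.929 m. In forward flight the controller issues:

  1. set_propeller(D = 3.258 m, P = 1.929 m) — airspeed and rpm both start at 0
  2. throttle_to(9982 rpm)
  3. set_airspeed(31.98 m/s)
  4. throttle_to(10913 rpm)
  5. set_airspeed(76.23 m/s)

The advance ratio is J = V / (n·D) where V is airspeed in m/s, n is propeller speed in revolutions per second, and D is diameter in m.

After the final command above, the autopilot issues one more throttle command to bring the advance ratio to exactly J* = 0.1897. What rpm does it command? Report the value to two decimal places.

set_propeller: D = 3.258 m, P = 1.929 m (p = P/D = 0.592081); state ← (V=0, rpm=0)
throttle_to(9982): rpm ← 9982
set_airspeed(31.98): V ← 31.98 m/s
throttle_to(10913): rpm ← 10913
set_airspeed(76.23): V ← 76.23 m/s
final state: V = 76.23 m/s, rpm = 10913 → n = rpm/60 = 181.883333 rev/s
target J* = 0.1897; solve J* = V/(n·D) for n: n = V/(J*·D) = 76.23/(0.1897 × 3.258) = 123.341012 rev/s
rpm = 60·n = 7400.460745

rpm = 7400.46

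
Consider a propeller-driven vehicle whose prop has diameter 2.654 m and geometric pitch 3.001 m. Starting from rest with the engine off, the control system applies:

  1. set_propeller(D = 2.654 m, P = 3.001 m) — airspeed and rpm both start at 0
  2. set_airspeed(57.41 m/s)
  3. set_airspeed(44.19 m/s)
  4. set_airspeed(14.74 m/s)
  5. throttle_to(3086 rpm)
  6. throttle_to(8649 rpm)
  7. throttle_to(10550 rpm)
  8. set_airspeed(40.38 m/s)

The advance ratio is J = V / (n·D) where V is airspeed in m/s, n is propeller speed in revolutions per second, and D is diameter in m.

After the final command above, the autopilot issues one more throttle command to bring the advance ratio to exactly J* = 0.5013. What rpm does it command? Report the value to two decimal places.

rpm = 1821.04

set_propeller: D = 2.654 m, P = 3.001 m (p = P/D = 1.130746); state ← (V=0, rpm=0)
set_airspeed(57.41): V ← 57.41 m/s
set_airspeed(44.19): V ← 44.19 m/s
set_airspeed(14.74): V ← 14.74 m/s
throttle_to(3086): rpm ← 3086
throttle_to(8649): rpm ← 8649
throttle_to(10550): rpm ← 10550
set_airspeed(40.38): V ← 40.38 m/s
final state: V = 40.38 m/s, rpm = 10550 → n = rpm/60 = 175.833333 rev/s
target J* = 0.5013; solve J* = V/(n·D) for n: n = V/(J*·D) = 40.38/(0.5013 × 2.654) = 30.350629 rev/s
rpm = 60·n = 1821.037721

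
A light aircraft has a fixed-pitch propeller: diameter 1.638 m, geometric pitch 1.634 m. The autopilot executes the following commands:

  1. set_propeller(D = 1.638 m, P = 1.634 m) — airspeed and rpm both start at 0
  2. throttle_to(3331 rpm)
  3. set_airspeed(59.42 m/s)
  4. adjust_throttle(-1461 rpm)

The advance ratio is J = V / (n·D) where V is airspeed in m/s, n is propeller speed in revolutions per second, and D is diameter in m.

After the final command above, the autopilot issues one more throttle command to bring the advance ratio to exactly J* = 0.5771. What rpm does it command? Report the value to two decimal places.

set_propeller: D = 1.638 m, P = 1.634 m (p = P/D = 0.997558); state ← (V=0, rpm=0)
throttle_to(3331): rpm ← 3331
set_airspeed(59.42): V ← 59.42 m/s
adjust_throttle(-1461): rpm ← 3331 -1461 = 1870
final state: V = 59.42 m/s, rpm = 1870 → n = rpm/60 = 31.166667 rev/s
target J* = 0.5771; solve J* = V/(n·D) for n: n = V/(J*·D) = 59.42/(0.5771 × 1.638) = 62.859030 rev/s
rpm = 60·n = 3771.541807

rpm = 3771.54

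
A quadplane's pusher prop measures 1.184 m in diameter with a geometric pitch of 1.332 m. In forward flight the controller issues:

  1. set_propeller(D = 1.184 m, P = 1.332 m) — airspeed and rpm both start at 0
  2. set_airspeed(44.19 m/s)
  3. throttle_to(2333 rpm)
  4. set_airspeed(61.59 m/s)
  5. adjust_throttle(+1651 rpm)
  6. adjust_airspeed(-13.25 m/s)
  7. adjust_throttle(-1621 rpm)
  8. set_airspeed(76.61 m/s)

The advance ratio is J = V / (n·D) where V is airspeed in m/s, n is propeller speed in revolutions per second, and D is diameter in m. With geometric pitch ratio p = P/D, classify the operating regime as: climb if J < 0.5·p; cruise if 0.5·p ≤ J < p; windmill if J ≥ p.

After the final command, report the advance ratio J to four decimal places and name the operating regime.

set_propeller: D = 1.184 m, P = 1.332 m (p = P/D = 1.125000); state ← (V=0, rpm=0)
set_airspeed(44.19): V ← 44.19 m/s
throttle_to(2333): rpm ← 2333
set_airspeed(61.59): V ← 61.59 m/s
adjust_throttle(+1651): rpm ← 2333 +1651 = 3984
adjust_airspeed(-13.25): V ← 61.59 -13.25 = 48.34 m/s
adjust_throttle(-1621): rpm ← 3984 -1621 = 2363
set_airspeed(76.61): V ← 76.61 m/s
final state: V = 76.61 m/s, rpm = 2363 → n = rpm/60 = 39.383333 rev/s
J = V / (n·D) = 76.61 / (39.383333 × 1.184) = 1.642938
regime bands: climb J<0.5625 | cruise [0.5625, 1.1250) | windmill J≥1.1250
J = 1.6429 → windmill

J = 1.6429, regime = windmill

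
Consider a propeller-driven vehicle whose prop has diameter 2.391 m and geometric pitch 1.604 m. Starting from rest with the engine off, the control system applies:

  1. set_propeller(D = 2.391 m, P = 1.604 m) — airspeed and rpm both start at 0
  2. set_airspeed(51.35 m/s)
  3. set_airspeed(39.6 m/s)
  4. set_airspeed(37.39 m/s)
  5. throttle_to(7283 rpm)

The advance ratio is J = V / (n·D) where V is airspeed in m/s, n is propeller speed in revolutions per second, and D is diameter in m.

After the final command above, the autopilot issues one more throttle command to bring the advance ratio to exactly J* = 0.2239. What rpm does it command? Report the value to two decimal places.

rpm = 4190.57

set_propeller: D = 2.391 m, P = 1.604 m (p = P/D = 0.670849); state ← (V=0, rpm=0)
set_airspeed(51.35): V ← 51.35 m/s
set_airspeed(39.6): V ← 39.6 m/s
set_airspeed(37.39): V ← 37.39 m/s
throttle_to(7283): rpm ← 7283
final state: V = 37.39 m/s, rpm = 7283 → n = rpm/60 = 121.383333 rev/s
target J* = 0.2239; solve J* = V/(n·D) for n: n = V/(J*·D) = 37.39/(0.2239 × 2.391) = 69.842825 rev/s
rpm = 60·n = 4190.569481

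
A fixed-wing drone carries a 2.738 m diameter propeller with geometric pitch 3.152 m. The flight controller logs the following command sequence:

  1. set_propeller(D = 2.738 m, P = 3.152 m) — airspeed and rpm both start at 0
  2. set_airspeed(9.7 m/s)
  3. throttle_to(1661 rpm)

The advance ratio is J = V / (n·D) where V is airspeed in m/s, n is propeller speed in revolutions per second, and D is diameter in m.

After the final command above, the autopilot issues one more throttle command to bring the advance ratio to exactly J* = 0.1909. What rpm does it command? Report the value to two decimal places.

set_propeller: D = 2.738 m, P = 3.152 m (p = P/D = 1.151205); state ← (V=0, rpm=0)
set_airspeed(9.7): V ← 9.7 m/s
throttle_to(1661): rpm ← 1661
final state: V = 9.7 m/s, rpm = 1661 → n = rpm/60 = 27.683333 rev/s
target J* = 0.1909; solve J* = V/(n·D) for n: n = V/(J*·D) = 9.7/(0.1909 × 2.738) = 18.558051 rev/s
rpm = 60·n = 1113.483055

rpm = 1113.48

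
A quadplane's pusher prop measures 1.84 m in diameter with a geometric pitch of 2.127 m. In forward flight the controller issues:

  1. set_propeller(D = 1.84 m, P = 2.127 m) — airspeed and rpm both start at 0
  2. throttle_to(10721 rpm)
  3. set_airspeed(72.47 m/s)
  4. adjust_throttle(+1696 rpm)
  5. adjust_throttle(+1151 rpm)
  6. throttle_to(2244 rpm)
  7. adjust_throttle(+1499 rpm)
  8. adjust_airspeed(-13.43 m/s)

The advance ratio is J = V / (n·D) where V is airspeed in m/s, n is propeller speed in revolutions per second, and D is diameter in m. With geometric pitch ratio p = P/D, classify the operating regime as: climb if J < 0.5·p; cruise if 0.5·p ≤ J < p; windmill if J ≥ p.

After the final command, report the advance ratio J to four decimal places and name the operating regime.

set_propeller: D = 1.84 m, P = 2.127 m (p = P/D = 1.155978); state ← (V=0, rpm=0)
throttle_to(10721): rpm ← 10721
set_airspeed(72.47): V ← 72.47 m/s
adjust_throttle(+1696): rpm ← 10721 +1696 = 12417
adjust_throttle(+1151): rpm ← 12417 +1151 = 13568
throttle_to(2244): rpm ← 2244
adjust_throttle(+1499): rpm ← 2244 +1499 = 3743
adjust_airspeed(-13.43): V ← 72.47 -13.43 = 59.04 m/s
final state: V = 59.04 m/s, rpm = 3743 → n = rpm/60 = 62.383333 rev/s
J = V / (n·D) = 59.04 / (62.383333 × 1.84) = 0.514351
regime bands: climb J<0.5780 | cruise [0.5780, 1.1560) | windmill J≥1.1560
J = 0.5144 → climb

J = 0.5144, regime = climb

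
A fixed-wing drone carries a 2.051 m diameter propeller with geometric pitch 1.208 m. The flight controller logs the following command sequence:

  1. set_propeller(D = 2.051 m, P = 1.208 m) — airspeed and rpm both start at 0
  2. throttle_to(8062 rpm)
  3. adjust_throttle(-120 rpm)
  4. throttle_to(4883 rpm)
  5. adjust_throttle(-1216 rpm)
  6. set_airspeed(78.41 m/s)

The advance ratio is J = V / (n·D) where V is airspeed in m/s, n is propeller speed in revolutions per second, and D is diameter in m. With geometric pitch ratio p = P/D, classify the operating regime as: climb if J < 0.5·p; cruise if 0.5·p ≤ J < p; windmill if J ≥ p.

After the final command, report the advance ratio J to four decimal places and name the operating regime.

J = 0.6255, regime = windmill

set_propeller: D = 2.051 m, P = 1.208 m (p = P/D = 0.588981); state ← (V=0, rpm=0)
throttle_to(8062): rpm ← 8062
adjust_throttle(-120): rpm ← 8062 -120 = 7942
throttle_to(4883): rpm ← 4883
adjust_throttle(-1216): rpm ← 4883 -1216 = 3667
set_airspeed(78.41): V ← 78.41 m/s
final state: V = 78.41 m/s, rpm = 3667 → n = rpm/60 = 61.116667 rev/s
J = V / (n·D) = 78.41 / (61.116667 × 2.051) = 0.625527
regime bands: climb J<0.2945 | cruise [0.2945, 0.5890) | windmill J≥0.5890
J = 0.6255 → windmill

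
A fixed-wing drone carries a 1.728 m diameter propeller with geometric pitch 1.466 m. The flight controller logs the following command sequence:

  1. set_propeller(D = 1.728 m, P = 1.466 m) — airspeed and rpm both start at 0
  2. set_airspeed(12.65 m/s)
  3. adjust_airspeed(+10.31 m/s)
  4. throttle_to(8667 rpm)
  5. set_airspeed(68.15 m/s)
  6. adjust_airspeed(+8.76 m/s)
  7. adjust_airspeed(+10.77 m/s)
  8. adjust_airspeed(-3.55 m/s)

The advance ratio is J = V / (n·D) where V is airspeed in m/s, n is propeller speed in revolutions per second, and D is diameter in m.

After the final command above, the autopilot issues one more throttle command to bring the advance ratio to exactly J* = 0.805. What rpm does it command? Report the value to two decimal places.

set_propeller: D = 1.728 m, P = 1.466 m (p = P/D = 0.848380); state ← (V=0, rpm=0)
set_airspeed(12.65): V ← 12.65 m/s
adjust_airspeed(+10.31): V ← 12.65 +10.31 = 22.96 m/s
throttle_to(8667): rpm ← 8667
set_airspeed(68.15): V ← 68.15 m/s
adjust_airspeed(+8.76): V ← 68.15 +8.76 = 76.91 m/s
adjust_airspeed(+10.77): V ← 76.91 +10.77 = 87.68 m/s
adjust_airspeed(-3.55): V ← 87.68 -3.55 = 84.13 m/s
final state: V = 84.13 m/s, rpm = 8667 → n = rpm/60 = 144.450000 rev/s
target J* = 0.805; solve J* = V/(n·D) for n: n = V/(J*·D) = 84.13/(0.805 × 1.728) = 60.479929 rev/s
rpm = 60·n = 3628.795721

rpm = 3628.80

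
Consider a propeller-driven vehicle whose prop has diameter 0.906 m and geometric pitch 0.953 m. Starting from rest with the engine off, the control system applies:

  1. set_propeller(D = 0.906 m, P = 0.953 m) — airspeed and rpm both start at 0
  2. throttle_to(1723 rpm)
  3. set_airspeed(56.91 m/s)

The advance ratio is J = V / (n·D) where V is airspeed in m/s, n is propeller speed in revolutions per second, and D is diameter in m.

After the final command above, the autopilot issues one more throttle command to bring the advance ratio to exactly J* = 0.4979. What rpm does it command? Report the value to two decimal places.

rpm = 7569.54

set_propeller: D = 0.906 m, P = 0.953 m (p = P/D = 1.051876); state ← (V=0, rpm=0)
throttle_to(1723): rpm ← 1723
set_airspeed(56.91): V ← 56.91 m/s
final state: V = 56.91 m/s, rpm = 1723 → n = rpm/60 = 28.716667 rev/s
target J* = 0.4979; solve J* = V/(n·D) for n: n = V/(J*·D) = 56.91/(0.4979 × 0.906) = 126.159007 rev/s
rpm = 60·n = 7569.540414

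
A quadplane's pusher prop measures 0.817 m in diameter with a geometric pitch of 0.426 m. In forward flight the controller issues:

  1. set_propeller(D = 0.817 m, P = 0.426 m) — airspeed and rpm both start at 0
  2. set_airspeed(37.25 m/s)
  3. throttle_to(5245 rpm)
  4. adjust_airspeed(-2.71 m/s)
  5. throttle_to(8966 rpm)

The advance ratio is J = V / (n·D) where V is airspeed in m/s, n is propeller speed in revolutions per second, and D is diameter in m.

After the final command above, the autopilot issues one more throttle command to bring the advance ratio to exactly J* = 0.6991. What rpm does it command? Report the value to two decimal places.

rpm = 3628.38

set_propeller: D = 0.817 m, P = 0.426 m (p = P/D = 0.521420); state ← (V=0, rpm=0)
set_airspeed(37.25): V ← 37.25 m/s
throttle_to(5245): rpm ← 5245
adjust_airspeed(-2.71): V ← 37.25 -2.71 = 34.54 m/s
throttle_to(8966): rpm ← 8966
final state: V = 34.54 m/s, rpm = 8966 → n = rpm/60 = 149.433333 rev/s
target J* = 0.6991; solve J* = V/(n·D) for n: n = V/(J*·D) = 34.54/(0.6991 × 0.817) = 60.472925 rev/s
rpm = 60·n = 3628.375493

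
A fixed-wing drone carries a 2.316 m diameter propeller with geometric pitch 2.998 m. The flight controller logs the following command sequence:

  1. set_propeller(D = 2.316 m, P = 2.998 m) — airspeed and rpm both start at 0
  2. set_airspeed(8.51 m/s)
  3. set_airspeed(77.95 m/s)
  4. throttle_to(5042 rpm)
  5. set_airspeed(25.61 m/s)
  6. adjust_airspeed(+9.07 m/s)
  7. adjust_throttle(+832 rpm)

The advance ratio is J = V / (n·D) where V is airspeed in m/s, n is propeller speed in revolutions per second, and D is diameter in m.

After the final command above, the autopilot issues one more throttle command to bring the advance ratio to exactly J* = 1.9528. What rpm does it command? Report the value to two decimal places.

rpm = 460.08

set_propeller: D = 2.316 m, P = 2.998 m (p = P/D = 1.294473); state ← (V=0, rpm=0)
set_airspeed(8.51): V ← 8.51 m/s
set_airspeed(77.95): V ← 77.95 m/s
throttle_to(5042): rpm ← 5042
set_airspeed(25.61): V ← 25.61 m/s
adjust_airspeed(+9.07): V ← 25.61 +9.07 = 34.68 m/s
adjust_throttle(+832): rpm ← 5042 +832 = 5874
final state: V = 34.68 m/s, rpm = 5874 → n = rpm/60 = 97.900000 rev/s
target J* = 1.9528; solve J* = V/(n·D) for n: n = V/(J*·D) = 34.68/(1.9528 × 2.316) = 7.668012 rev/s
rpm = 60·n = 460.080703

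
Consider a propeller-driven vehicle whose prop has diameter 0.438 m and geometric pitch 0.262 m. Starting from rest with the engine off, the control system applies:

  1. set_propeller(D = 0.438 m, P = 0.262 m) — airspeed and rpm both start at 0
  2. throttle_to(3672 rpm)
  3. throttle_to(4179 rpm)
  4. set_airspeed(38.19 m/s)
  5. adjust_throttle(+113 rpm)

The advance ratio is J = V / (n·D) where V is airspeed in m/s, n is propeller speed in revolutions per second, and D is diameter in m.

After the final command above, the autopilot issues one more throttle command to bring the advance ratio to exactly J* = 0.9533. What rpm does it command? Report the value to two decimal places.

set_propeller: D = 0.438 m, P = 0.262 m (p = P/D = 0.598174); state ← (V=0, rpm=0)
throttle_to(3672): rpm ← 3672
throttle_to(4179): rpm ← 4179
set_airspeed(38.19): V ← 38.19 m/s
adjust_throttle(+113): rpm ← 4179 +113 = 4292
final state: V = 38.19 m/s, rpm = 4292 → n = rpm/60 = 71.533333 rev/s
target J* = 0.9533; solve J* = V/(n·D) for n: n = V/(J*·D) = 38.19/(0.9533 × 0.438) = 91.463108 rev/s
rpm = 60·n = 5487.786478

rpm = 5487.79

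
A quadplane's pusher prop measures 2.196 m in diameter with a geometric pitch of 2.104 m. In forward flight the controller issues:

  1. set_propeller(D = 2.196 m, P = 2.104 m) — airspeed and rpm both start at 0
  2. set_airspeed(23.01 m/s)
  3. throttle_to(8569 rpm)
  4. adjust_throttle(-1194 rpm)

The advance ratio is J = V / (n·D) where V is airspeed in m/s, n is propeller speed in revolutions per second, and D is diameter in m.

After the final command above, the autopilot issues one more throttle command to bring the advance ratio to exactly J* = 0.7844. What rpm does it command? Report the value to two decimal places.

rpm = 801.49

set_propeller: D = 2.196 m, P = 2.104 m (p = P/D = 0.958106); state ← (V=0, rpm=0)
set_airspeed(23.01): V ← 23.01 m/s
throttle_to(8569): rpm ← 8569
adjust_throttle(-1194): rpm ← 8569 -1194 = 7375
final state: V = 23.01 m/s, rpm = 7375 → n = rpm/60 = 122.916667 rev/s
target J* = 0.7844; solve J* = V/(n·D) for n: n = V/(J*·D) = 23.01/(0.7844 × 2.196) = 13.358162 rev/s
rpm = 60·n = 801.489705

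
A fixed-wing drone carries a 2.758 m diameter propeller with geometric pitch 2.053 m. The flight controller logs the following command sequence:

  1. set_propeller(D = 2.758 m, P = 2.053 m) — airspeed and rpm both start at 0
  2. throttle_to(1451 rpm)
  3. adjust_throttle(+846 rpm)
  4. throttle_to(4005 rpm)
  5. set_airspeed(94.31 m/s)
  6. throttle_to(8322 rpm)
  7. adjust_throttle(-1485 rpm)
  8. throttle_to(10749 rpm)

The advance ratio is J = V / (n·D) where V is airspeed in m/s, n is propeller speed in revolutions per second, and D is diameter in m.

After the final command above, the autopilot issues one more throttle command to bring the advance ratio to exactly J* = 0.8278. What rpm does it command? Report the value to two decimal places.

rpm = 2478.50

set_propeller: D = 2.758 m, P = 2.053 m (p = P/D = 0.744380); state ← (V=0, rpm=0)
throttle_to(1451): rpm ← 1451
adjust_throttle(+846): rpm ← 1451 +846 = 2297
throttle_to(4005): rpm ← 4005
set_airspeed(94.31): V ← 94.31 m/s
throttle_to(8322): rpm ← 8322
adjust_throttle(-1485): rpm ← 8322 -1485 = 6837
throttle_to(10749): rpm ← 10749
final state: V = 94.31 m/s, rpm = 10749 → n = rpm/60 = 179.150000 rev/s
target J* = 0.8278; solve J* = V/(n·D) for n: n = V/(J*·D) = 94.31/(0.8278 × 2.758) = 41.308370 rev/s
rpm = 60·n = 2478.502215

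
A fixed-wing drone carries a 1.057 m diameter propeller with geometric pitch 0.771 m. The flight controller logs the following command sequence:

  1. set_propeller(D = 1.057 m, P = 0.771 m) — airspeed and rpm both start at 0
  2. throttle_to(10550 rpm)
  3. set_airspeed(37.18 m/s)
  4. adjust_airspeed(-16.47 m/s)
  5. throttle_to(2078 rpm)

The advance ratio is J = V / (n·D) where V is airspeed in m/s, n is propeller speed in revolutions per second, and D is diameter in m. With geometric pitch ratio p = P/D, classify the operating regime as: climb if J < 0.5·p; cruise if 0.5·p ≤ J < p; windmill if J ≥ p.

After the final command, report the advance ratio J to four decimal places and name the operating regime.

set_propeller: D = 1.057 m, P = 0.771 m (p = P/D = 0.729423); state ← (V=0, rpm=0)
throttle_to(10550): rpm ← 10550
set_airspeed(37.18): V ← 37.18 m/s
adjust_airspeed(-16.47): V ← 37.18 -16.47 = 20.71 m/s
throttle_to(2078): rpm ← 2078
final state: V = 20.71 m/s, rpm = 2078 → n = rpm/60 = 34.633333 rev/s
J = V / (n·D) = 20.71 / (34.633333 × 1.057) = 0.565732
regime bands: climb J<0.3647 | cruise [0.3647, 0.7294) | windmill J≥0.7294
J = 0.5657 → cruise

J = 0.5657, regime = cruise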